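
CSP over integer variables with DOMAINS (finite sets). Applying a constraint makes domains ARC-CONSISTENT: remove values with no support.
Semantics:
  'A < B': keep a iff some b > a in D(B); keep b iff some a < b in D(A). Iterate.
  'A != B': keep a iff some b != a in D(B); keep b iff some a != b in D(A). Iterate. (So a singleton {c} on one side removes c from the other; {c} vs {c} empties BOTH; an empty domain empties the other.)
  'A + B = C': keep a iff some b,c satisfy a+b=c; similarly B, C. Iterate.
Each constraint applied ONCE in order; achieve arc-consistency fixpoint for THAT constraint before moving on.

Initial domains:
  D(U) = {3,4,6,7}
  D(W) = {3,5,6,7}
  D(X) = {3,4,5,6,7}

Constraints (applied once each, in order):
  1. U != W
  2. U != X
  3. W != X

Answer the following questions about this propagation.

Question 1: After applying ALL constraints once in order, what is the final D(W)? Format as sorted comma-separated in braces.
Constraint 1 (U != W) on D(U)={3,4,6,7} D(W)={3,5,6,7}: no change
Constraint 2 (U != X) on D(U)={3,4,6,7} D(X)={3,4,5,6,7}: no change
Constraint 3 (W != X) on D(W)={3,5,6,7} D(X)={3,4,5,6,7}: no change
So after all 3 constraints: D(W) = {3,5,6,7}

Answer: {3,5,6,7}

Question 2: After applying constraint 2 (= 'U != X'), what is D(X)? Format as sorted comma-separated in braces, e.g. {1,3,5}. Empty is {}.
Constraint 1 (U != W) on D(U)={3,4,6,7} D(W)={3,5,6,7}: no change
Constraint 2 (U != X) on D(U)={3,4,6,7} D(X)={3,4,5,6,7}: no change
So after constraint 2: D(X) = {3,4,5,6,7}

Answer: {3,4,5,6,7}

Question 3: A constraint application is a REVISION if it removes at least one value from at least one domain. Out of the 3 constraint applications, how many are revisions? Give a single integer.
Constraint 1 (U != W) on D(U)={3,4,6,7} D(W)={3,5,6,7}: no change => not a revision
Constraint 2 (U != X) on D(U)={3,4,6,7} D(X)={3,4,5,6,7}: no change => not a revision
Constraint 3 (W != X) on D(W)={3,5,6,7} D(X)={3,4,5,6,7}: no change => not a revision
Total revisions = 0

Answer: 0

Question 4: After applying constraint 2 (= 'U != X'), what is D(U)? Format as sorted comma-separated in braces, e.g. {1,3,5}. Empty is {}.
Answer: {3,4,6,7}

Derivation:
Constraint 1 (U != W) on D(U)={3,4,6,7} D(W)={3,5,6,7}: no change
Constraint 2 (U != X) on D(U)={3,4,6,7} D(X)={3,4,5,6,7}: no change
So after constraint 2: D(U) = {3,4,6,7}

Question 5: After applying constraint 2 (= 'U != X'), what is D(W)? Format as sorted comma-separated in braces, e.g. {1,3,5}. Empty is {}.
Constraint 1 (U != W) on D(U)={3,4,6,7} D(W)={3,5,6,7}: no change
Constraint 2 (U != X) on D(U)={3,4,6,7} D(X)={3,4,5,6,7}: no change
So after constraint 2: D(W) = {3,5,6,7}

Answer: {3,5,6,7}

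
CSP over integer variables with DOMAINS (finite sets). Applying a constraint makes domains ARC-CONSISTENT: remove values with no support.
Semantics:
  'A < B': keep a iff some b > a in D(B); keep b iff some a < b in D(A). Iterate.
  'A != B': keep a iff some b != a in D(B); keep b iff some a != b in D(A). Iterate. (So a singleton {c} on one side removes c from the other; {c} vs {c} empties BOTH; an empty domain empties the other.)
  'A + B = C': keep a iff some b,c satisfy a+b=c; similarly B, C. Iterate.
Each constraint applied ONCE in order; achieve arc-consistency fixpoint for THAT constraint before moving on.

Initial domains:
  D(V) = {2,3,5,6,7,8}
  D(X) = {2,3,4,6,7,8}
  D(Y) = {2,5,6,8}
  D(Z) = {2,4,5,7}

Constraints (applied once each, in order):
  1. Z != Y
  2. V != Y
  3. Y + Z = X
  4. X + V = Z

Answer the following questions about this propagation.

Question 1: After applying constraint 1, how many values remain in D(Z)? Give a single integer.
Constraint 1 (Z != Y) on D(Z)={2,4,5,7} D(Y)={2,5,6,8}: no change
So after constraint 1: D(Z)={2,4,5,7}, size = 4

Answer: 4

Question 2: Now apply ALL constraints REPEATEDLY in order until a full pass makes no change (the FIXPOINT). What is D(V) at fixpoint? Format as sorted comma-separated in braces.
Answer: {}

Derivation:
pass 0 (initial): D(V)={2,3,5,6,7,8}
pass 1: V {2,3,5,6,7,8}->{}; X {2,3,4,6,7,8}->{}; Y {2,5,6,8}->{2,5,6}; Z {2,4,5,7}->{}
pass 2: Y {2,5,6}->{}
pass 3: no change
Fixpoint after 3 passes: D(V) = {}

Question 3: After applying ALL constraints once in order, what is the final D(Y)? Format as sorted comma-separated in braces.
Answer: {2,5,6}

Derivation:
Constraint 1 (Z != Y) on D(Z)={2,4,5,7} D(Y)={2,5,6,8}: no change
Constraint 2 (V != Y) on D(V)={2,3,5,6,7,8} D(Y)={2,5,6,8}: no change
Constraint 3 (Y + Z = X) on D(Y)={2,5,6,8} D(Z)={2,4,5,7} D(X)={2,3,4,6,7,8}: Y {2,5,6,8}->{2,5,6}; Z {2,4,5,7}->{2,4,5}; X {2,3,4,6,7,8}->{4,6,7,8}
Constraint 4 (X + V = Z) on D(X)={4,6,7,8} D(V)={2,3,5,6,7,8} D(Z)={2,4,5}: X {4,6,7,8}->{}; V {2,3,5,6,7,8}->{}; Z {2,4,5}->{}
So after all 4 constraints: D(Y) = {2,5,6}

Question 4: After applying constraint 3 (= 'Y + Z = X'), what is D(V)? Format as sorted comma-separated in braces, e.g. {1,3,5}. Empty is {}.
Answer: {2,3,5,6,7,8}

Derivation:
Constraint 1 (Z != Y) on D(Z)={2,4,5,7} D(Y)={2,5,6,8}: no change
Constraint 2 (V != Y) on D(V)={2,3,5,6,7,8} D(Y)={2,5,6,8}: no change
Constraint 3 (Y + Z = X) on D(Y)={2,5,6,8} D(Z)={2,4,5,7} D(X)={2,3,4,6,7,8}: Y {2,5,6,8}->{2,5,6}; Z {2,4,5,7}->{2,4,5}; X {2,3,4,6,7,8}->{4,6,7,8}
So after constraint 3: D(V) = {2,3,5,6,7,8}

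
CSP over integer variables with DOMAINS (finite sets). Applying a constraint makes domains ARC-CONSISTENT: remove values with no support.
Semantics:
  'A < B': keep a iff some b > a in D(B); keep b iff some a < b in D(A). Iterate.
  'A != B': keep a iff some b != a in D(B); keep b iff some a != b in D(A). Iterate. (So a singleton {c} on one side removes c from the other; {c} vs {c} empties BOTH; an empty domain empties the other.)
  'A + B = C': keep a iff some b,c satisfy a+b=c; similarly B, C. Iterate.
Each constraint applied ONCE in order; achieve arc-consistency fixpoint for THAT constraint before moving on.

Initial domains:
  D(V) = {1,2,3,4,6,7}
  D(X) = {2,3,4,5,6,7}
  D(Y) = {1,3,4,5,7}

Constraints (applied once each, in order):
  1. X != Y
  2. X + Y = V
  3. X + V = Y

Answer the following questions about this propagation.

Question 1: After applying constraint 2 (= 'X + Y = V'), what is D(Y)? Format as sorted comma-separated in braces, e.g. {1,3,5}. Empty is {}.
Answer: {1,3,4,5}

Derivation:
Constraint 1 (X != Y) on D(X)={2,3,4,5,6,7} D(Y)={1,3,4,5,7}: no change
Constraint 2 (X + Y = V) on D(X)={2,3,4,5,6,7} D(Y)={1,3,4,5,7} D(V)={1,2,3,4,6,7}: X {2,3,4,5,6,7}->{2,3,4,5,6}; Y {1,3,4,5,7}->{1,3,4,5}; V {1,2,3,4,6,7}->{3,4,6,7}
So after constraint 2: D(Y) = {1,3,4,5}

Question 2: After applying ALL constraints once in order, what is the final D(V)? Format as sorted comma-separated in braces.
Constraint 1 (X != Y) on D(X)={2,3,4,5,6,7} D(Y)={1,3,4,5,7}: no change
Constraint 2 (X + Y = V) on D(X)={2,3,4,5,6,7} D(Y)={1,3,4,5,7} D(V)={1,2,3,4,6,7}: X {2,3,4,5,6,7}->{2,3,4,5,6}; Y {1,3,4,5,7}->{1,3,4,5}; V {1,2,3,4,6,7}->{3,4,6,7}
Constraint 3 (X + V = Y) on D(X)={2,3,4,5,6} D(V)={3,4,6,7} D(Y)={1,3,4,5}: X {2,3,4,5,6}->{2}; V {3,4,6,7}->{3}; Y {1,3,4,5}->{5}
So after all 3 constraints: D(V) = {3}

Answer: {3}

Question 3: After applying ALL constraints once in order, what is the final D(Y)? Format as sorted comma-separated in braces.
Answer: {5}

Derivation:
Constraint 1 (X != Y) on D(X)={2,3,4,5,6,7} D(Y)={1,3,4,5,7}: no change
Constraint 2 (X + Y = V) on D(X)={2,3,4,5,6,7} D(Y)={1,3,4,5,7} D(V)={1,2,3,4,6,7}: X {2,3,4,5,6,7}->{2,3,4,5,6}; Y {1,3,4,5,7}->{1,3,4,5}; V {1,2,3,4,6,7}->{3,4,6,7}
Constraint 3 (X + V = Y) on D(X)={2,3,4,5,6} D(V)={3,4,6,7} D(Y)={1,3,4,5}: X {2,3,4,5,6}->{2}; V {3,4,6,7}->{3}; Y {1,3,4,5}->{5}
So after all 3 constraints: D(Y) = {5}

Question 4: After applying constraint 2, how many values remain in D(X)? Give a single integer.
Answer: 5

Derivation:
Constraint 1 (X != Y) on D(X)={2,3,4,5,6,7} D(Y)={1,3,4,5,7}: no change
Constraint 2 (X + Y = V) on D(X)={2,3,4,5,6,7} D(Y)={1,3,4,5,7} D(V)={1,2,3,4,6,7}: X {2,3,4,5,6,7}->{2,3,4,5,6}; Y {1,3,4,5,7}->{1,3,4,5}; V {1,2,3,4,6,7}->{3,4,6,7}
So after constraint 2: D(X)={2,3,4,5,6}, size = 5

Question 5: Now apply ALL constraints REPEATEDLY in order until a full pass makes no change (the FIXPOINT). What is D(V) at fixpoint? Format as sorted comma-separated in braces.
Answer: {}

Derivation:
pass 0 (initial): D(V)={1,2,3,4,6,7}
pass 1: V {1,2,3,4,6,7}->{3}; X {2,3,4,5,6,7}->{2}; Y {1,3,4,5,7}->{5}
pass 2: V {3}->{}; X {2}->{}; Y {5}->{}
pass 3: no change
Fixpoint after 3 passes: D(V) = {}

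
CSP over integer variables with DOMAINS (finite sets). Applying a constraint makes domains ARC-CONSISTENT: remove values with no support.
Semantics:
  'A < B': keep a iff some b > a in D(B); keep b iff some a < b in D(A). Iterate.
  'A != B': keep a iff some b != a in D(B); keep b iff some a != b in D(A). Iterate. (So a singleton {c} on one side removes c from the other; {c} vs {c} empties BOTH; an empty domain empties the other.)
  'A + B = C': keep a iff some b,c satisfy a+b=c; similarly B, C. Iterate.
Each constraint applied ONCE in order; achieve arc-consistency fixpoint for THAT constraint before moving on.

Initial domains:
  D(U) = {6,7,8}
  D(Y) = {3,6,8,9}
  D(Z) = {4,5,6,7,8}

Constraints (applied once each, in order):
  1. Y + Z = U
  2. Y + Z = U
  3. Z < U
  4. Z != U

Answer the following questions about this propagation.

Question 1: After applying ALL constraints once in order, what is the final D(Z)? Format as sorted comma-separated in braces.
Constraint 1 (Y + Z = U) on D(Y)={3,6,8,9} D(Z)={4,5,6,7,8} D(U)={6,7,8}: Y {3,6,8,9}->{3}; Z {4,5,6,7,8}->{4,5}; U {6,7,8}->{7,8}
Constraint 2 (Y + Z = U) on D(Y)={3} D(Z)={4,5} D(U)={7,8}: no change
Constraint 3 (Z < U) on D(Z)={4,5} D(U)={7,8}: no change
Constraint 4 (Z != U) on D(Z)={4,5} D(U)={7,8}: no change
So after all 4 constraints: D(Z) = {4,5}

Answer: {4,5}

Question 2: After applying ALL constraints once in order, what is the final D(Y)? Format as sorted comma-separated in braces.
Constraint 1 (Y + Z = U) on D(Y)={3,6,8,9} D(Z)={4,5,6,7,8} D(U)={6,7,8}: Y {3,6,8,9}->{3}; Z {4,5,6,7,8}->{4,5}; U {6,7,8}->{7,8}
Constraint 2 (Y + Z = U) on D(Y)={3} D(Z)={4,5} D(U)={7,8}: no change
Constraint 3 (Z < U) on D(Z)={4,5} D(U)={7,8}: no change
Constraint 4 (Z != U) on D(Z)={4,5} D(U)={7,8}: no change
So after all 4 constraints: D(Y) = {3}

Answer: {3}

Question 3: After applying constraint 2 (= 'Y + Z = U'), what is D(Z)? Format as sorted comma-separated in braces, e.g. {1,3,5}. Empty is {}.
Answer: {4,5}

Derivation:
Constraint 1 (Y + Z = U) on D(Y)={3,6,8,9} D(Z)={4,5,6,7,8} D(U)={6,7,8}: Y {3,6,8,9}->{3}; Z {4,5,6,7,8}->{4,5}; U {6,7,8}->{7,8}
Constraint 2 (Y + Z = U) on D(Y)={3} D(Z)={4,5} D(U)={7,8}: no change
So after constraint 2: D(Z) = {4,5}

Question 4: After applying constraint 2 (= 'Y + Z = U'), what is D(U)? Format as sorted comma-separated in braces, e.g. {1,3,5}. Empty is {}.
Answer: {7,8}

Derivation:
Constraint 1 (Y + Z = U) on D(Y)={3,6,8,9} D(Z)={4,5,6,7,8} D(U)={6,7,8}: Y {3,6,8,9}->{3}; Z {4,5,6,7,8}->{4,5}; U {6,7,8}->{7,8}
Constraint 2 (Y + Z = U) on D(Y)={3} D(Z)={4,5} D(U)={7,8}: no change
So after constraint 2: D(U) = {7,8}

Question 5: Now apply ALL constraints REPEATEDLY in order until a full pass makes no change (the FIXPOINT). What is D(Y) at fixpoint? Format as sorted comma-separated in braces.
pass 0 (initial): D(Y)={3,6,8,9}
pass 1: U {6,7,8}->{7,8}; Y {3,6,8,9}->{3}; Z {4,5,6,7,8}->{4,5}
pass 2: no change
Fixpoint after 2 passes: D(Y) = {3}

Answer: {3}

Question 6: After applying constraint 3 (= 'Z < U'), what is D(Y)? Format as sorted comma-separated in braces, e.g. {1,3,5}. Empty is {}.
Answer: {3}

Derivation:
Constraint 1 (Y + Z = U) on D(Y)={3,6,8,9} D(Z)={4,5,6,7,8} D(U)={6,7,8}: Y {3,6,8,9}->{3}; Z {4,5,6,7,8}->{4,5}; U {6,7,8}->{7,8}
Constraint 2 (Y + Z = U) on D(Y)={3} D(Z)={4,5} D(U)={7,8}: no change
Constraint 3 (Z < U) on D(Z)={4,5} D(U)={7,8}: no change
So after constraint 3: D(Y) = {3}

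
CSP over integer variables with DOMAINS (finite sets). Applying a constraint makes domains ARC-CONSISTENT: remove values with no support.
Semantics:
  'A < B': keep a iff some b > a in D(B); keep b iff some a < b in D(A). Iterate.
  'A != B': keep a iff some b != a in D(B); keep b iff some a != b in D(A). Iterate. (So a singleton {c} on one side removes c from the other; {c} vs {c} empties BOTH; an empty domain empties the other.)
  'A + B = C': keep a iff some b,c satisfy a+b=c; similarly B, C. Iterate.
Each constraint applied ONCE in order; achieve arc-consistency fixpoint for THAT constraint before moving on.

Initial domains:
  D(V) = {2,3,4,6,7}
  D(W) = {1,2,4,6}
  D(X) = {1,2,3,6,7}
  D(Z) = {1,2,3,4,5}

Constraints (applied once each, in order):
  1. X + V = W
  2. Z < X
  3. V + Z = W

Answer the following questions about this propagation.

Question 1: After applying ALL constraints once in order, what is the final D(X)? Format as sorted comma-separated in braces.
Constraint 1 (X + V = W) on D(X)={1,2,3,6,7} D(V)={2,3,4,6,7} D(W)={1,2,4,6}: X {1,2,3,6,7}->{1,2,3}; V {2,3,4,6,7}->{2,3,4}; W {1,2,4,6}->{4,6}
Constraint 2 (Z < X) on D(Z)={1,2,3,4,5} D(X)={1,2,3}: Z {1,2,3,4,5}->{1,2}; X {1,2,3}->{2,3}
Constraint 3 (V + Z = W) on D(V)={2,3,4} D(Z)={1,2} D(W)={4,6}: no change
So after all 3 constraints: D(X) = {2,3}

Answer: {2,3}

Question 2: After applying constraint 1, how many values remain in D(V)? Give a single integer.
Constraint 1 (X + V = W) on D(X)={1,2,3,6,7} D(V)={2,3,4,6,7} D(W)={1,2,4,6}: X {1,2,3,6,7}->{1,2,3}; V {2,3,4,6,7}->{2,3,4}; W {1,2,4,6}->{4,6}
So after constraint 1: D(V)={2,3,4}, size = 3

Answer: 3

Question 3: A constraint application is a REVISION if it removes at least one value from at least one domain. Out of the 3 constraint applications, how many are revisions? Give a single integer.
Constraint 1 (X + V = W) on D(X)={1,2,3,6,7} D(V)={2,3,4,6,7} D(W)={1,2,4,6}: X {1,2,3,6,7}->{1,2,3}; V {2,3,4,6,7}->{2,3,4}; W {1,2,4,6}->{4,6} => REVISION
Constraint 2 (Z < X) on D(Z)={1,2,3,4,5} D(X)={1,2,3}: Z {1,2,3,4,5}->{1,2}; X {1,2,3}->{2,3} => REVISION
Constraint 3 (V + Z = W) on D(V)={2,3,4} D(Z)={1,2} D(W)={4,6}: no change => not a revision
Total revisions = 2

Answer: 2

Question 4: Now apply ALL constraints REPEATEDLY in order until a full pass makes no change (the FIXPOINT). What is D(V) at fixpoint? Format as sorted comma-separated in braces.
pass 0 (initial): D(V)={2,3,4,6,7}
pass 1: V {2,3,4,6,7}->{2,3,4}; W {1,2,4,6}->{4,6}; X {1,2,3,6,7}->{2,3}; Z {1,2,3,4,5}->{1,2}
pass 2: no change
Fixpoint after 2 passes: D(V) = {2,3,4}

Answer: {2,3,4}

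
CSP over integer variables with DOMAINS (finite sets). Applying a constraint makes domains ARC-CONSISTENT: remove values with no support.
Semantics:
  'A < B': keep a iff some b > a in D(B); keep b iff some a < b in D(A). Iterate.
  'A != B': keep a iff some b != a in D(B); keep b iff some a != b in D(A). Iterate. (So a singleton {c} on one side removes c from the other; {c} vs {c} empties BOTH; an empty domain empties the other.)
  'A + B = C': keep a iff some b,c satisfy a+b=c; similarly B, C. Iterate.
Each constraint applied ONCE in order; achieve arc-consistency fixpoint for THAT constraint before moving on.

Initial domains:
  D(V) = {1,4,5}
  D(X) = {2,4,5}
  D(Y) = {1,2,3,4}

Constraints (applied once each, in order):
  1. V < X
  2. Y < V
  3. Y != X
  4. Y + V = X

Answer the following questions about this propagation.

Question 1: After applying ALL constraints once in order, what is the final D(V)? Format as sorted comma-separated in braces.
Constraint 1 (V < X) on D(V)={1,4,5} D(X)={2,4,5}: V {1,4,5}->{1,4}
Constraint 2 (Y < V) on D(Y)={1,2,3,4} D(V)={1,4}: Y {1,2,3,4}->{1,2,3}; V {1,4}->{4}
Constraint 3 (Y != X) on D(Y)={1,2,3} D(X)={2,4,5}: no change
Constraint 4 (Y + V = X) on D(Y)={1,2,3} D(V)={4} D(X)={2,4,5}: Y {1,2,3}->{1}; X {2,4,5}->{5}
So after all 4 constraints: D(V) = {4}

Answer: {4}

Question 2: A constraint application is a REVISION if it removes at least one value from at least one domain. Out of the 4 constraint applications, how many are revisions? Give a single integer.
Answer: 3

Derivation:
Constraint 1 (V < X) on D(V)={1,4,5} D(X)={2,4,5}: V {1,4,5}->{1,4} => REVISION
Constraint 2 (Y < V) on D(Y)={1,2,3,4} D(V)={1,4}: Y {1,2,3,4}->{1,2,3}; V {1,4}->{4} => REVISION
Constraint 3 (Y != X) on D(Y)={1,2,3} D(X)={2,4,5}: no change => not a revision
Constraint 4 (Y + V = X) on D(Y)={1,2,3} D(V)={4} D(X)={2,4,5}: Y {1,2,3}->{1}; X {2,4,5}->{5} => REVISION
Total revisions = 3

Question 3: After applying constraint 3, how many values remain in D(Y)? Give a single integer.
Answer: 3

Derivation:
Constraint 1 (V < X) on D(V)={1,4,5} D(X)={2,4,5}: V {1,4,5}->{1,4}
Constraint 2 (Y < V) on D(Y)={1,2,3,4} D(V)={1,4}: Y {1,2,3,4}->{1,2,3}; V {1,4}->{4}
Constraint 3 (Y != X) on D(Y)={1,2,3} D(X)={2,4,5}: no change
So after constraint 3: D(Y)={1,2,3}, size = 3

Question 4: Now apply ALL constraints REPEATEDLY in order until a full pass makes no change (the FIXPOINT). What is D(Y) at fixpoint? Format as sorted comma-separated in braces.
pass 0 (initial): D(Y)={1,2,3,4}
pass 1: V {1,4,5}->{4}; X {2,4,5}->{5}; Y {1,2,3,4}->{1}
pass 2: no change
Fixpoint after 2 passes: D(Y) = {1}

Answer: {1}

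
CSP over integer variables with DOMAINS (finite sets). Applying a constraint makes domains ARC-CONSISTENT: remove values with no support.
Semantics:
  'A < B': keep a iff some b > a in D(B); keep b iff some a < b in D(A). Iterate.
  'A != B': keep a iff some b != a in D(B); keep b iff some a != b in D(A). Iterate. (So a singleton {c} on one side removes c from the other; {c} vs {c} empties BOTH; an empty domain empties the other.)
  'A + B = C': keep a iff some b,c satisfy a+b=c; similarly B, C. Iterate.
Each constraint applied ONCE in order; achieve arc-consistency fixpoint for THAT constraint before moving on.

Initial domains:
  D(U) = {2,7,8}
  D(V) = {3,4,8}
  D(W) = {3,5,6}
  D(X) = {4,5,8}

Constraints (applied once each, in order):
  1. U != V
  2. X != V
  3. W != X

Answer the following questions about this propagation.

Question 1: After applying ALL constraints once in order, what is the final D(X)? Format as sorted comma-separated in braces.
Constraint 1 (U != V) on D(U)={2,7,8} D(V)={3,4,8}: no change
Constraint 2 (X != V) on D(X)={4,5,8} D(V)={3,4,8}: no change
Constraint 3 (W != X) on D(W)={3,5,6} D(X)={4,5,8}: no change
So after all 3 constraints: D(X) = {4,5,8}

Answer: {4,5,8}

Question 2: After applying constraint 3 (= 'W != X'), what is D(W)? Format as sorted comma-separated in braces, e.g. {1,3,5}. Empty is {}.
Constraint 1 (U != V) on D(U)={2,7,8} D(V)={3,4,8}: no change
Constraint 2 (X != V) on D(X)={4,5,8} D(V)={3,4,8}: no change
Constraint 3 (W != X) on D(W)={3,5,6} D(X)={4,5,8}: no change
So after constraint 3: D(W) = {3,5,6}

Answer: {3,5,6}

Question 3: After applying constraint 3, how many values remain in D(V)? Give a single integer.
Constraint 1 (U != V) on D(U)={2,7,8} D(V)={3,4,8}: no change
Constraint 2 (X != V) on D(X)={4,5,8} D(V)={3,4,8}: no change
Constraint 3 (W != X) on D(W)={3,5,6} D(X)={4,5,8}: no change
So after constraint 3: D(V)={3,4,8}, size = 3

Answer: 3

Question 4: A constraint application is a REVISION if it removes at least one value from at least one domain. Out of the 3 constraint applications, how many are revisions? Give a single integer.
Answer: 0

Derivation:
Constraint 1 (U != V) on D(U)={2,7,8} D(V)={3,4,8}: no change => not a revision
Constraint 2 (X != V) on D(X)={4,5,8} D(V)={3,4,8}: no change => not a revision
Constraint 3 (W != X) on D(W)={3,5,6} D(X)={4,5,8}: no change => not a revision
Total revisions = 0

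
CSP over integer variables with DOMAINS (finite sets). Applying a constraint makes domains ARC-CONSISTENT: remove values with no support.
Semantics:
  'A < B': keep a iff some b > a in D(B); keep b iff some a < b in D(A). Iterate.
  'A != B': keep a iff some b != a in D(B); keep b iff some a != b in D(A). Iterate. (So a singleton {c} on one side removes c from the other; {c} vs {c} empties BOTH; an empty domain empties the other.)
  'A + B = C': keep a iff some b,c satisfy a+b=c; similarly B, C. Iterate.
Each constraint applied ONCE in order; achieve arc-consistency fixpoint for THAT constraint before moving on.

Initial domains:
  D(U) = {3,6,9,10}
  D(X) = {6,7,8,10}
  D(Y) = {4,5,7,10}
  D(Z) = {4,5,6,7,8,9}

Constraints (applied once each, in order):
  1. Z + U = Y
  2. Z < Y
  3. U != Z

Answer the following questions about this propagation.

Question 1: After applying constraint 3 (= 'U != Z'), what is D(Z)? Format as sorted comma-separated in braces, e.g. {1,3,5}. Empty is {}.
Constraint 1 (Z + U = Y) on D(Z)={4,5,6,7,8,9} D(U)={3,6,9,10} D(Y)={4,5,7,10}: Z {4,5,6,7,8,9}->{4,7}; U {3,6,9,10}->{3,6}; Y {4,5,7,10}->{7,10}
Constraint 2 (Z < Y) on D(Z)={4,7} D(Y)={7,10}: no change
Constraint 3 (U != Z) on D(U)={3,6} D(Z)={4,7}: no change
So after constraint 3: D(Z) = {4,7}

Answer: {4,7}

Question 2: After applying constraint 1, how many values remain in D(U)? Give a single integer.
Constraint 1 (Z + U = Y) on D(Z)={4,5,6,7,8,9} D(U)={3,6,9,10} D(Y)={4,5,7,10}: Z {4,5,6,7,8,9}->{4,7}; U {3,6,9,10}->{3,6}; Y {4,5,7,10}->{7,10}
So after constraint 1: D(U)={3,6}, size = 2

Answer: 2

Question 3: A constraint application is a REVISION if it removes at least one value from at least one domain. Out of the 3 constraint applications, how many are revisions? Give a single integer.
Answer: 1

Derivation:
Constraint 1 (Z + U = Y) on D(Z)={4,5,6,7,8,9} D(U)={3,6,9,10} D(Y)={4,5,7,10}: Z {4,5,6,7,8,9}->{4,7}; U {3,6,9,10}->{3,6}; Y {4,5,7,10}->{7,10} => REVISION
Constraint 2 (Z < Y) on D(Z)={4,7} D(Y)={7,10}: no change => not a revision
Constraint 3 (U != Z) on D(U)={3,6} D(Z)={4,7}: no change => not a revision
Total revisions = 1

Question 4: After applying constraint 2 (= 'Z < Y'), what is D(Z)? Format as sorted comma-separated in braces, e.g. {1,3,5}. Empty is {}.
Answer: {4,7}

Derivation:
Constraint 1 (Z + U = Y) on D(Z)={4,5,6,7,8,9} D(U)={3,6,9,10} D(Y)={4,5,7,10}: Z {4,5,6,7,8,9}->{4,7}; U {3,6,9,10}->{3,6}; Y {4,5,7,10}->{7,10}
Constraint 2 (Z < Y) on D(Z)={4,7} D(Y)={7,10}: no change
So after constraint 2: D(Z) = {4,7}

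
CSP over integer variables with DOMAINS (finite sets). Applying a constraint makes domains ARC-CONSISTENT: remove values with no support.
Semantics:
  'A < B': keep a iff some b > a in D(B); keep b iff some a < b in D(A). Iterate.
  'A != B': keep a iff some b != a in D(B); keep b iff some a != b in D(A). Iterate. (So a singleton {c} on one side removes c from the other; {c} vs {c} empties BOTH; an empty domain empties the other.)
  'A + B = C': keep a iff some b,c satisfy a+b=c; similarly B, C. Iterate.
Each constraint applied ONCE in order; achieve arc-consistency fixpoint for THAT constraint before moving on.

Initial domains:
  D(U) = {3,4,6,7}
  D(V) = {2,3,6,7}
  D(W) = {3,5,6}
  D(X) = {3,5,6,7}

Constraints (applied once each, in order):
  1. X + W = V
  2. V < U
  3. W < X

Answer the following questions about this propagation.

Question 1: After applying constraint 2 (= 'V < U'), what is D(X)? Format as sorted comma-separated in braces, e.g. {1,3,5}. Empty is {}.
Answer: {3}

Derivation:
Constraint 1 (X + W = V) on D(X)={3,5,6,7} D(W)={3,5,6} D(V)={2,3,6,7}: X {3,5,6,7}->{3}; W {3,5,6}->{3}; V {2,3,6,7}->{6}
Constraint 2 (V < U) on D(V)={6} D(U)={3,4,6,7}: U {3,4,6,7}->{7}
So after constraint 2: D(X) = {3}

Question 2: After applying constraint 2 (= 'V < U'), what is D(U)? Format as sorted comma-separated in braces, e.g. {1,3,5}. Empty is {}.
Constraint 1 (X + W = V) on D(X)={3,5,6,7} D(W)={3,5,6} D(V)={2,3,6,7}: X {3,5,6,7}->{3}; W {3,5,6}->{3}; V {2,3,6,7}->{6}
Constraint 2 (V < U) on D(V)={6} D(U)={3,4,6,7}: U {3,4,6,7}->{7}
So after constraint 2: D(U) = {7}

Answer: {7}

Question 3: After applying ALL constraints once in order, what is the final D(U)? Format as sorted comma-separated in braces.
Constraint 1 (X + W = V) on D(X)={3,5,6,7} D(W)={3,5,6} D(V)={2,3,6,7}: X {3,5,6,7}->{3}; W {3,5,6}->{3}; V {2,3,6,7}->{6}
Constraint 2 (V < U) on D(V)={6} D(U)={3,4,6,7}: U {3,4,6,7}->{7}
Constraint 3 (W < X) on D(W)={3} D(X)={3}: W {3}->{}; X {3}->{}
So after all 3 constraints: D(U) = {7}

Answer: {7}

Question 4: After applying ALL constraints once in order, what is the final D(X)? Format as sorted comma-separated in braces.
Constraint 1 (X + W = V) on D(X)={3,5,6,7} D(W)={3,5,6} D(V)={2,3,6,7}: X {3,5,6,7}->{3}; W {3,5,6}->{3}; V {2,3,6,7}->{6}
Constraint 2 (V < U) on D(V)={6} D(U)={3,4,6,7}: U {3,4,6,7}->{7}
Constraint 3 (W < X) on D(W)={3} D(X)={3}: W {3}->{}; X {3}->{}
So after all 3 constraints: D(X) = {}

Answer: {}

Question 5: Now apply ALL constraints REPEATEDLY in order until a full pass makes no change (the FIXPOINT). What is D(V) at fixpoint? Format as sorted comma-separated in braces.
Answer: {}

Derivation:
pass 0 (initial): D(V)={2,3,6,7}
pass 1: U {3,4,6,7}->{7}; V {2,3,6,7}->{6}; W {3,5,6}->{}; X {3,5,6,7}->{}
pass 2: U {7}->{}; V {6}->{}
pass 3: no change
Fixpoint after 3 passes: D(V) = {}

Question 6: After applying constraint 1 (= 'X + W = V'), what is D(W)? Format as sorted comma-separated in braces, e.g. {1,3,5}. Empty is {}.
Answer: {3}

Derivation:
Constraint 1 (X + W = V) on D(X)={3,5,6,7} D(W)={3,5,6} D(V)={2,3,6,7}: X {3,5,6,7}->{3}; W {3,5,6}->{3}; V {2,3,6,7}->{6}
So after constraint 1: D(W) = {3}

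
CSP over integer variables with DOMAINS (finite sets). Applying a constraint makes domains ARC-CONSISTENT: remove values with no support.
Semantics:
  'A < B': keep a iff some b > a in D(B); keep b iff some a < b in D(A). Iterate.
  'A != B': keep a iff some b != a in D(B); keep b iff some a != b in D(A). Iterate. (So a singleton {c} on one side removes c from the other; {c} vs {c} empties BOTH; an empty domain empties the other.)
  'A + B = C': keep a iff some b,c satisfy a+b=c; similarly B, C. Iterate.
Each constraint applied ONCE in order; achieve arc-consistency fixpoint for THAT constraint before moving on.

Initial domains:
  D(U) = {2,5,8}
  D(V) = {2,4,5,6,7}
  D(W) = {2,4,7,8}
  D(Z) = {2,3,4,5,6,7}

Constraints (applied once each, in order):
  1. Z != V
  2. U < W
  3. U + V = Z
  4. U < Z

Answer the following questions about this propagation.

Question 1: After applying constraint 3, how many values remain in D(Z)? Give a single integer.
Constraint 1 (Z != V) on D(Z)={2,3,4,5,6,7} D(V)={2,4,5,6,7}: no change
Constraint 2 (U < W) on D(U)={2,5,8} D(W)={2,4,7,8}: U {2,5,8}->{2,5}; W {2,4,7,8}->{4,7,8}
Constraint 3 (U + V = Z) on D(U)={2,5} D(V)={2,4,5,6,7} D(Z)={2,3,4,5,6,7}: V {2,4,5,6,7}->{2,4,5}; Z {2,3,4,5,6,7}->{4,6,7}
So after constraint 3: D(Z)={4,6,7}, size = 3

Answer: 3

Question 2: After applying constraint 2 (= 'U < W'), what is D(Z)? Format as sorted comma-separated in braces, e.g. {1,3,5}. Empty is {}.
Answer: {2,3,4,5,6,7}

Derivation:
Constraint 1 (Z != V) on D(Z)={2,3,4,5,6,7} D(V)={2,4,5,6,7}: no change
Constraint 2 (U < W) on D(U)={2,5,8} D(W)={2,4,7,8}: U {2,5,8}->{2,5}; W {2,4,7,8}->{4,7,8}
So after constraint 2: D(Z) = {2,3,4,5,6,7}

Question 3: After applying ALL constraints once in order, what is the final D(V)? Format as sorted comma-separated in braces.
Constraint 1 (Z != V) on D(Z)={2,3,4,5,6,7} D(V)={2,4,5,6,7}: no change
Constraint 2 (U < W) on D(U)={2,5,8} D(W)={2,4,7,8}: U {2,5,8}->{2,5}; W {2,4,7,8}->{4,7,8}
Constraint 3 (U + V = Z) on D(U)={2,5} D(V)={2,4,5,6,7} D(Z)={2,3,4,5,6,7}: V {2,4,5,6,7}->{2,4,5}; Z {2,3,4,5,6,7}->{4,6,7}
Constraint 4 (U < Z) on D(U)={2,5} D(Z)={4,6,7}: no change
So after all 4 constraints: D(V) = {2,4,5}

Answer: {2,4,5}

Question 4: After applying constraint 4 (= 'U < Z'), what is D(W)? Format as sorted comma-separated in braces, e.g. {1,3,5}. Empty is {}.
Answer: {4,7,8}

Derivation:
Constraint 1 (Z != V) on D(Z)={2,3,4,5,6,7} D(V)={2,4,5,6,7}: no change
Constraint 2 (U < W) on D(U)={2,5,8} D(W)={2,4,7,8}: U {2,5,8}->{2,5}; W {2,4,7,8}->{4,7,8}
Constraint 3 (U + V = Z) on D(U)={2,5} D(V)={2,4,5,6,7} D(Z)={2,3,4,5,6,7}: V {2,4,5,6,7}->{2,4,5}; Z {2,3,4,5,6,7}->{4,6,7}
Constraint 4 (U < Z) on D(U)={2,5} D(Z)={4,6,7}: no change
So after constraint 4: D(W) = {4,7,8}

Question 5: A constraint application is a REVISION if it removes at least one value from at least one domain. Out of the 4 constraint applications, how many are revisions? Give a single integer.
Constraint 1 (Z != V) on D(Z)={2,3,4,5,6,7} D(V)={2,4,5,6,7}: no change => not a revision
Constraint 2 (U < W) on D(U)={2,5,8} D(W)={2,4,7,8}: U {2,5,8}->{2,5}; W {2,4,7,8}->{4,7,8} => REVISION
Constraint 3 (U + V = Z) on D(U)={2,5} D(V)={2,4,5,6,7} D(Z)={2,3,4,5,6,7}: V {2,4,5,6,7}->{2,4,5}; Z {2,3,4,5,6,7}->{4,6,7} => REVISION
Constraint 4 (U < Z) on D(U)={2,5} D(Z)={4,6,7}: no change => not a revision
Total revisions = 2

Answer: 2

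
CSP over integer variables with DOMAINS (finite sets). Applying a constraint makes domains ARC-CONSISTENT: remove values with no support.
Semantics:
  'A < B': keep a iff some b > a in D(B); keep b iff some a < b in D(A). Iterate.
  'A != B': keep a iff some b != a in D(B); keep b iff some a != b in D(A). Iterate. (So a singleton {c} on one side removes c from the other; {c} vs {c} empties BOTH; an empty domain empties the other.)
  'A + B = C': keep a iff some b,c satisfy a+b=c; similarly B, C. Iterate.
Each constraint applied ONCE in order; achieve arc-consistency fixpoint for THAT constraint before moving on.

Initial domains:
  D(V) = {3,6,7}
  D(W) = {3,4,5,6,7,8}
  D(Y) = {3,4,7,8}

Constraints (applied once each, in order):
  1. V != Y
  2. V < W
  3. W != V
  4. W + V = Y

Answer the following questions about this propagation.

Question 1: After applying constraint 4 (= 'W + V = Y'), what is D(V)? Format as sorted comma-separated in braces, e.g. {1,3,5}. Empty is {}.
Constraint 1 (V != Y) on D(V)={3,6,7} D(Y)={3,4,7,8}: no change
Constraint 2 (V < W) on D(V)={3,6,7} D(W)={3,4,5,6,7,8}: W {3,4,5,6,7,8}->{4,5,6,7,8}
Constraint 3 (W != V) on D(W)={4,5,6,7,8} D(V)={3,6,7}: no change
Constraint 4 (W + V = Y) on D(W)={4,5,6,7,8} D(V)={3,6,7} D(Y)={3,4,7,8}: W {4,5,6,7,8}->{4,5}; V {3,6,7}->{3}; Y {3,4,7,8}->{7,8}
So after constraint 4: D(V) = {3}

Answer: {3}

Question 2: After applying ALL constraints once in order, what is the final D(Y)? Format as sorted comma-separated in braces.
Answer: {7,8}

Derivation:
Constraint 1 (V != Y) on D(V)={3,6,7} D(Y)={3,4,7,8}: no change
Constraint 2 (V < W) on D(V)={3,6,7} D(W)={3,4,5,6,7,8}: W {3,4,5,6,7,8}->{4,5,6,7,8}
Constraint 3 (W != V) on D(W)={4,5,6,7,8} D(V)={3,6,7}: no change
Constraint 4 (W + V = Y) on D(W)={4,5,6,7,8} D(V)={3,6,7} D(Y)={3,4,7,8}: W {4,5,6,7,8}->{4,5}; V {3,6,7}->{3}; Y {3,4,7,8}->{7,8}
So after all 4 constraints: D(Y) = {7,8}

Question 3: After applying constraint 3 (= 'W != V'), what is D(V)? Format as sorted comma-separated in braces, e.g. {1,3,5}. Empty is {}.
Constraint 1 (V != Y) on D(V)={3,6,7} D(Y)={3,4,7,8}: no change
Constraint 2 (V < W) on D(V)={3,6,7} D(W)={3,4,5,6,7,8}: W {3,4,5,6,7,8}->{4,5,6,7,8}
Constraint 3 (W != V) on D(W)={4,5,6,7,8} D(V)={3,6,7}: no change
So after constraint 3: D(V) = {3,6,7}

Answer: {3,6,7}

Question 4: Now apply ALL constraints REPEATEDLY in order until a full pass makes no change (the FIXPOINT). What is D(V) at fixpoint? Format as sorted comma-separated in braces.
Answer: {3}

Derivation:
pass 0 (initial): D(V)={3,6,7}
pass 1: V {3,6,7}->{3}; W {3,4,5,6,7,8}->{4,5}; Y {3,4,7,8}->{7,8}
pass 2: no change
Fixpoint after 2 passes: D(V) = {3}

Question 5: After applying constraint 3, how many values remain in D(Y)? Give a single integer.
Answer: 4

Derivation:
Constraint 1 (V != Y) on D(V)={3,6,7} D(Y)={3,4,7,8}: no change
Constraint 2 (V < W) on D(V)={3,6,7} D(W)={3,4,5,6,7,8}: W {3,4,5,6,7,8}->{4,5,6,7,8}
Constraint 3 (W != V) on D(W)={4,5,6,7,8} D(V)={3,6,7}: no change
So after constraint 3: D(Y)={3,4,7,8}, size = 4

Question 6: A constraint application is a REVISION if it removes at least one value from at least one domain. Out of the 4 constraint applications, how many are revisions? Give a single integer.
Constraint 1 (V != Y) on D(V)={3,6,7} D(Y)={3,4,7,8}: no change => not a revision
Constraint 2 (V < W) on D(V)={3,6,7} D(W)={3,4,5,6,7,8}: W {3,4,5,6,7,8}->{4,5,6,7,8} => REVISION
Constraint 3 (W != V) on D(W)={4,5,6,7,8} D(V)={3,6,7}: no change => not a revision
Constraint 4 (W + V = Y) on D(W)={4,5,6,7,8} D(V)={3,6,7} D(Y)={3,4,7,8}: W {4,5,6,7,8}->{4,5}; V {3,6,7}->{3}; Y {3,4,7,8}->{7,8} => REVISION
Total revisions = 2

Answer: 2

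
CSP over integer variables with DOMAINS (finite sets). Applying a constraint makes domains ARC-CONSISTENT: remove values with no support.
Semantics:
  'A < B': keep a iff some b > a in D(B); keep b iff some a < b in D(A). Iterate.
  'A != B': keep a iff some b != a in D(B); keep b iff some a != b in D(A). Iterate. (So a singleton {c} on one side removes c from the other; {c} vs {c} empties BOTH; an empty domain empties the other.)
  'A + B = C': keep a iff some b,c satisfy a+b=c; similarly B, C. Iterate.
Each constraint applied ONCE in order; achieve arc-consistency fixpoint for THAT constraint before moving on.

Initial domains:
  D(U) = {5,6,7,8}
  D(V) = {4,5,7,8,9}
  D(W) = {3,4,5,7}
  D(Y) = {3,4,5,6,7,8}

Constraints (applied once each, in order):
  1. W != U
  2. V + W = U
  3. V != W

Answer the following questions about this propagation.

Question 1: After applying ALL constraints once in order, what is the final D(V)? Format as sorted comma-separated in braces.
Constraint 1 (W != U) on D(W)={3,4,5,7} D(U)={5,6,7,8}: no change
Constraint 2 (V + W = U) on D(V)={4,5,7,8,9} D(W)={3,4,5,7} D(U)={5,6,7,8}: V {4,5,7,8,9}->{4,5}; W {3,4,5,7}->{3,4}; U {5,6,7,8}->{7,8}
Constraint 3 (V != W) on D(V)={4,5} D(W)={3,4}: no change
So after all 3 constraints: D(V) = {4,5}

Answer: {4,5}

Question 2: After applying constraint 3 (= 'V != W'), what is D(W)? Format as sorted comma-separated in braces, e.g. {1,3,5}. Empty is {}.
Answer: {3,4}

Derivation:
Constraint 1 (W != U) on D(W)={3,4,5,7} D(U)={5,6,7,8}: no change
Constraint 2 (V + W = U) on D(V)={4,5,7,8,9} D(W)={3,4,5,7} D(U)={5,6,7,8}: V {4,5,7,8,9}->{4,5}; W {3,4,5,7}->{3,4}; U {5,6,7,8}->{7,8}
Constraint 3 (V != W) on D(V)={4,5} D(W)={3,4}: no change
So after constraint 3: D(W) = {3,4}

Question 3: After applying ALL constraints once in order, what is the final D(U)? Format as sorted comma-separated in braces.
Constraint 1 (W != U) on D(W)={3,4,5,7} D(U)={5,6,7,8}: no change
Constraint 2 (V + W = U) on D(V)={4,5,7,8,9} D(W)={3,4,5,7} D(U)={5,6,7,8}: V {4,5,7,8,9}->{4,5}; W {3,4,5,7}->{3,4}; U {5,6,7,8}->{7,8}
Constraint 3 (V != W) on D(V)={4,5} D(W)={3,4}: no change
So after all 3 constraints: D(U) = {7,8}

Answer: {7,8}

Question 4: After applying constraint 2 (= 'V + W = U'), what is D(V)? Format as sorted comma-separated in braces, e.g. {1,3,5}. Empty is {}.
Answer: {4,5}

Derivation:
Constraint 1 (W != U) on D(W)={3,4,5,7} D(U)={5,6,7,8}: no change
Constraint 2 (V + W = U) on D(V)={4,5,7,8,9} D(W)={3,4,5,7} D(U)={5,6,7,8}: V {4,5,7,8,9}->{4,5}; W {3,4,5,7}->{3,4}; U {5,6,7,8}->{7,8}
So after constraint 2: D(V) = {4,5}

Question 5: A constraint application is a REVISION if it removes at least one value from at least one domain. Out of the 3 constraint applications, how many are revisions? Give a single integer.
Answer: 1

Derivation:
Constraint 1 (W != U) on D(W)={3,4,5,7} D(U)={5,6,7,8}: no change => not a revision
Constraint 2 (V + W = U) on D(V)={4,5,7,8,9} D(W)={3,4,5,7} D(U)={5,6,7,8}: V {4,5,7,8,9}->{4,5}; W {3,4,5,7}->{3,4}; U {5,6,7,8}->{7,8} => REVISION
Constraint 3 (V != W) on D(V)={4,5} D(W)={3,4}: no change => not a revision
Total revisions = 1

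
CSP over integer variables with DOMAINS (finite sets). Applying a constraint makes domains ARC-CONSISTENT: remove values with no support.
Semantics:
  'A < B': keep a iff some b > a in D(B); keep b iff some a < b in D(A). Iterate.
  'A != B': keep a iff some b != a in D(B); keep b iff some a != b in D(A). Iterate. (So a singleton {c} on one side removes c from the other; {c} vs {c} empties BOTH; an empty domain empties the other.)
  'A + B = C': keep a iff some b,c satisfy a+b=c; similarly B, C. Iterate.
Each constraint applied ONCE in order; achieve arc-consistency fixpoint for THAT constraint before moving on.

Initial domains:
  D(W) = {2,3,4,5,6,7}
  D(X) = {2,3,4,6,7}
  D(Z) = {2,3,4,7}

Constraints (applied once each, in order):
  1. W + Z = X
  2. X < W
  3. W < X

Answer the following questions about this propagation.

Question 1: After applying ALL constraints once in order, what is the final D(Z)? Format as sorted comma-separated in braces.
Constraint 1 (W + Z = X) on D(W)={2,3,4,5,6,7} D(Z)={2,3,4,7} D(X)={2,3,4,6,7}: W {2,3,4,5,6,7}->{2,3,4,5}; Z {2,3,4,7}->{2,3,4}; X {2,3,4,6,7}->{4,6,7}
Constraint 2 (X < W) on D(X)={4,6,7} D(W)={2,3,4,5}: X {4,6,7}->{4}; W {2,3,4,5}->{5}
Constraint 3 (W < X) on D(W)={5} D(X)={4}: W {5}->{}; X {4}->{}
So after all 3 constraints: D(Z) = {2,3,4}

Answer: {2,3,4}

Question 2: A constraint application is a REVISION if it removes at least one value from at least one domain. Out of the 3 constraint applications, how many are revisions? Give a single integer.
Answer: 3

Derivation:
Constraint 1 (W + Z = X) on D(W)={2,3,4,5,6,7} D(Z)={2,3,4,7} D(X)={2,3,4,6,7}: W {2,3,4,5,6,7}->{2,3,4,5}; Z {2,3,4,7}->{2,3,4}; X {2,3,4,6,7}->{4,6,7} => REVISION
Constraint 2 (X < W) on D(X)={4,6,7} D(W)={2,3,4,5}: X {4,6,7}->{4}; W {2,3,4,5}->{5} => REVISION
Constraint 3 (W < X) on D(W)={5} D(X)={4}: W {5}->{}; X {4}->{} => REVISION
Total revisions = 3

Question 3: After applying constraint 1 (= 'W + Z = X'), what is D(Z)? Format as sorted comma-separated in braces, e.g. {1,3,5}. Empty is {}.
Answer: {2,3,4}

Derivation:
Constraint 1 (W + Z = X) on D(W)={2,3,4,5,6,7} D(Z)={2,3,4,7} D(X)={2,3,4,6,7}: W {2,3,4,5,6,7}->{2,3,4,5}; Z {2,3,4,7}->{2,3,4}; X {2,3,4,6,7}->{4,6,7}
So after constraint 1: D(Z) = {2,3,4}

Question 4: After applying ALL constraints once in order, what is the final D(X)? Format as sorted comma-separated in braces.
Constraint 1 (W + Z = X) on D(W)={2,3,4,5,6,7} D(Z)={2,3,4,7} D(X)={2,3,4,6,7}: W {2,3,4,5,6,7}->{2,3,4,5}; Z {2,3,4,7}->{2,3,4}; X {2,3,4,6,7}->{4,6,7}
Constraint 2 (X < W) on D(X)={4,6,7} D(W)={2,3,4,5}: X {4,6,7}->{4}; W {2,3,4,5}->{5}
Constraint 3 (W < X) on D(W)={5} D(X)={4}: W {5}->{}; X {4}->{}
So after all 3 constraints: D(X) = {}

Answer: {}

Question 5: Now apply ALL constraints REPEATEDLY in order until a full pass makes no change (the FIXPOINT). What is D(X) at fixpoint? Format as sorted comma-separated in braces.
Answer: {}

Derivation:
pass 0 (initial): D(X)={2,3,4,6,7}
pass 1: W {2,3,4,5,6,7}->{}; X {2,3,4,6,7}->{}; Z {2,3,4,7}->{2,3,4}
pass 2: Z {2,3,4}->{}
pass 3: no change
Fixpoint after 3 passes: D(X) = {}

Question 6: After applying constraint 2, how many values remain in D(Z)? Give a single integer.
Constraint 1 (W + Z = X) on D(W)={2,3,4,5,6,7} D(Z)={2,3,4,7} D(X)={2,3,4,6,7}: W {2,3,4,5,6,7}->{2,3,4,5}; Z {2,3,4,7}->{2,3,4}; X {2,3,4,6,7}->{4,6,7}
Constraint 2 (X < W) on D(X)={4,6,7} D(W)={2,3,4,5}: X {4,6,7}->{4}; W {2,3,4,5}->{5}
So after constraint 2: D(Z)={2,3,4}, size = 3

Answer: 3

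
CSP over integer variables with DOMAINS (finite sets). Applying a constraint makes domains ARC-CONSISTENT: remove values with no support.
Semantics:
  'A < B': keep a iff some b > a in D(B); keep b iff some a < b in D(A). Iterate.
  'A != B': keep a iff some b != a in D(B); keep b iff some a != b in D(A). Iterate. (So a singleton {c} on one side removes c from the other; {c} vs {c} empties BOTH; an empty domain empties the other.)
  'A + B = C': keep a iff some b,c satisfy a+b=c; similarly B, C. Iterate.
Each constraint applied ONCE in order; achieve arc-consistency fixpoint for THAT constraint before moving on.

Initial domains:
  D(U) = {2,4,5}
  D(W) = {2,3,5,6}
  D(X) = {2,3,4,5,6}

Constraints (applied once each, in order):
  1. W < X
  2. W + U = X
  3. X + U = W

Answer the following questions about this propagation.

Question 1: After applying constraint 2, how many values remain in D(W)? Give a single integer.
Answer: 2

Derivation:
Constraint 1 (W < X) on D(W)={2,3,5,6} D(X)={2,3,4,5,6}: W {2,3,5,6}->{2,3,5}; X {2,3,4,5,6}->{3,4,5,6}
Constraint 2 (W + U = X) on D(W)={2,3,5} D(U)={2,4,5} D(X)={3,4,5,6}: W {2,3,5}->{2,3}; U {2,4,5}->{2,4}; X {3,4,5,6}->{4,5,6}
So after constraint 2: D(W)={2,3}, size = 2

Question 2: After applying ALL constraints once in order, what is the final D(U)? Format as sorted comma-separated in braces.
Constraint 1 (W < X) on D(W)={2,3,5,6} D(X)={2,3,4,5,6}: W {2,3,5,6}->{2,3,5}; X {2,3,4,5,6}->{3,4,5,6}
Constraint 2 (W + U = X) on D(W)={2,3,5} D(U)={2,4,5} D(X)={3,4,5,6}: W {2,3,5}->{2,3}; U {2,4,5}->{2,4}; X {3,4,5,6}->{4,5,6}
Constraint 3 (X + U = W) on D(X)={4,5,6} D(U)={2,4} D(W)={2,3}: X {4,5,6}->{}; U {2,4}->{}; W {2,3}->{}
So after all 3 constraints: D(U) = {}

Answer: {}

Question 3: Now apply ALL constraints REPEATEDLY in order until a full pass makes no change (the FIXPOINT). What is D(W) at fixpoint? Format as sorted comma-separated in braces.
Answer: {}

Derivation:
pass 0 (initial): D(W)={2,3,5,6}
pass 1: U {2,4,5}->{}; W {2,3,5,6}->{}; X {2,3,4,5,6}->{}
pass 2: no change
Fixpoint after 2 passes: D(W) = {}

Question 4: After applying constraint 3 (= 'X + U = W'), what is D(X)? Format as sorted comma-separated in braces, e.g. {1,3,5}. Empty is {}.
Answer: {}

Derivation:
Constraint 1 (W < X) on D(W)={2,3,5,6} D(X)={2,3,4,5,6}: W {2,3,5,6}->{2,3,5}; X {2,3,4,5,6}->{3,4,5,6}
Constraint 2 (W + U = X) on D(W)={2,3,5} D(U)={2,4,5} D(X)={3,4,5,6}: W {2,3,5}->{2,3}; U {2,4,5}->{2,4}; X {3,4,5,6}->{4,5,6}
Constraint 3 (X + U = W) on D(X)={4,5,6} D(U)={2,4} D(W)={2,3}: X {4,5,6}->{}; U {2,4}->{}; W {2,3}->{}
So after constraint 3: D(X) = {}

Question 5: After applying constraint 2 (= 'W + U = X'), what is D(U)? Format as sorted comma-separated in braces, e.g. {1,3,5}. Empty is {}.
Answer: {2,4}

Derivation:
Constraint 1 (W < X) on D(W)={2,3,5,6} D(X)={2,3,4,5,6}: W {2,3,5,6}->{2,3,5}; X {2,3,4,5,6}->{3,4,5,6}
Constraint 2 (W + U = X) on D(W)={2,3,5} D(U)={2,4,5} D(X)={3,4,5,6}: W {2,3,5}->{2,3}; U {2,4,5}->{2,4}; X {3,4,5,6}->{4,5,6}
So after constraint 2: D(U) = {2,4}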